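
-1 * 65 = -65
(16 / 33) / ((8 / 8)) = 16 / 33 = 0.48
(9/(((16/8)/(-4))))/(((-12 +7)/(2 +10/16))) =189/20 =9.45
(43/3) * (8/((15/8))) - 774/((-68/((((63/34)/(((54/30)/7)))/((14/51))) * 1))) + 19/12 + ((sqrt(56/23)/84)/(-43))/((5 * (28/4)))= 2212537/6120 - sqrt(322)/1453830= 361.53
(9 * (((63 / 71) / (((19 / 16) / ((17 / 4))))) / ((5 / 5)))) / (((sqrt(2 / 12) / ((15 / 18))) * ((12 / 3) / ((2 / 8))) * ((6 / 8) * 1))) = 5355 * sqrt(6) / 2698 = 4.86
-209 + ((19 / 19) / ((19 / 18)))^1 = -3953 / 19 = -208.05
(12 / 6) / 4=0.50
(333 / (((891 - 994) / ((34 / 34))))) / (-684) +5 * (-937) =-36674143 / 7828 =-4685.00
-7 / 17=-0.41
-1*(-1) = 1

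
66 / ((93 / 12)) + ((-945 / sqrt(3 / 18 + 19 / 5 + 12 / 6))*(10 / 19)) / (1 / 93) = 264 / 31 - 878850*sqrt(5370) / 3401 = -18927.79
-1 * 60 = -60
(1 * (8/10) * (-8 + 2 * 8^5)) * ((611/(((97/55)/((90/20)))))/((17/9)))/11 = 6486092496/1649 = 3933349.00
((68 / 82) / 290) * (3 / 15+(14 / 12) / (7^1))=0.00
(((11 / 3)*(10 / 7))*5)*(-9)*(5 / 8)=-4125 / 28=-147.32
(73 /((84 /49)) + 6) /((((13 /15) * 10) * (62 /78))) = 1749 /248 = 7.05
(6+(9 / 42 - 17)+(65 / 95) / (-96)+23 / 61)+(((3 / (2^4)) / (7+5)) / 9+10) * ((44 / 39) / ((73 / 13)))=-4301535737 / 511703136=-8.41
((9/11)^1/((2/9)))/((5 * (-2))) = -81/220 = -0.37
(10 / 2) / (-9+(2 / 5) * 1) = -0.58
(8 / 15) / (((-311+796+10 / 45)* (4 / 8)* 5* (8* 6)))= 1 / 109175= 0.00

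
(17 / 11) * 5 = 85 / 11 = 7.73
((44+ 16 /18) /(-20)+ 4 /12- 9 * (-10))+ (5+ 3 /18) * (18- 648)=-142511 /45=-3166.91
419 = 419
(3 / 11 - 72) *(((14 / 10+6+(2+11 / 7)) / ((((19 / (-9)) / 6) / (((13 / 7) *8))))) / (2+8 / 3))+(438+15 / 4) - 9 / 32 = 86736245613 / 11469920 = 7562.06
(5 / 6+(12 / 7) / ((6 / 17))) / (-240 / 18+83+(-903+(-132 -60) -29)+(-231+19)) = -239 / 53186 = -0.00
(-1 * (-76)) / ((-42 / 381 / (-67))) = 323342 / 7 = 46191.71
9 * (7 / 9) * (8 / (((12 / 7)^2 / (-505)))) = -173215 / 18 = -9623.06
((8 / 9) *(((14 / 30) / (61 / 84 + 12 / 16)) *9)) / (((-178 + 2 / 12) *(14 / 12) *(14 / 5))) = -144 / 33077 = -0.00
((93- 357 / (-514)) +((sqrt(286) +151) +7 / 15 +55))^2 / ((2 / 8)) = 9256972*sqrt(286) / 3855 +5372721675649 / 14861025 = 402140.52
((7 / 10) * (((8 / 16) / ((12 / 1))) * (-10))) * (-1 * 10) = 35 / 12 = 2.92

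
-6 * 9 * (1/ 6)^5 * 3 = -1/ 48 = -0.02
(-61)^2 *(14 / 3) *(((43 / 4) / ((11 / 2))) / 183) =185.46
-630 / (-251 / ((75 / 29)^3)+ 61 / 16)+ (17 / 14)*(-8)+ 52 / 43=1095140166560 / 21735766549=50.38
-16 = -16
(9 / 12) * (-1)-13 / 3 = -61 / 12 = -5.08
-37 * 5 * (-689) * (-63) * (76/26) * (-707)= 16595531190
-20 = -20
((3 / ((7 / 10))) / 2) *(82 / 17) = 1230 / 119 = 10.34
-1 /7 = -0.14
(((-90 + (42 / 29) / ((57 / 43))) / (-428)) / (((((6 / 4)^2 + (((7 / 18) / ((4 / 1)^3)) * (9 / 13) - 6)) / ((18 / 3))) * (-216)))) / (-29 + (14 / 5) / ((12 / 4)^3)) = -76421280 / 1433535504881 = -0.00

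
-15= -15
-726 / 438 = -121 / 73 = -1.66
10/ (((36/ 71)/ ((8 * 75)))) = 35500/ 3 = 11833.33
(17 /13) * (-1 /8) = -17 /104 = -0.16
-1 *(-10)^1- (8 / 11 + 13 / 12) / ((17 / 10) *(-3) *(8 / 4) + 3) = 48715 / 4752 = 10.25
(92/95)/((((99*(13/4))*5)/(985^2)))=14281712/24453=584.05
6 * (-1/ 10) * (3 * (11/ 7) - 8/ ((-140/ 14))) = -579/ 175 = -3.31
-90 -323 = -413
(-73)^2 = 5329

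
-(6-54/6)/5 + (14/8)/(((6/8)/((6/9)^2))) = 221/135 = 1.64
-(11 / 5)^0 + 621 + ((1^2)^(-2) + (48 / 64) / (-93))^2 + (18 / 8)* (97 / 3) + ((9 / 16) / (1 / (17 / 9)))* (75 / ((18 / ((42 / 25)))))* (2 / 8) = 695.59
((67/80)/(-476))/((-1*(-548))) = -67/20867840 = -0.00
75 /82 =0.91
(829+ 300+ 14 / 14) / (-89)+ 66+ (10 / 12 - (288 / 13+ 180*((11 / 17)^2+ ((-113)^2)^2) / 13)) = -4529240413528775 / 2006238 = -2257578818.43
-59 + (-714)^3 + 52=-363994351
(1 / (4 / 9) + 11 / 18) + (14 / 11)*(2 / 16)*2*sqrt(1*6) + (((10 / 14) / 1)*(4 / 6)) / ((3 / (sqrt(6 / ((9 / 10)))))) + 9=20*sqrt(15) / 189 + 7*sqrt(6) / 22 + 427 / 36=13.05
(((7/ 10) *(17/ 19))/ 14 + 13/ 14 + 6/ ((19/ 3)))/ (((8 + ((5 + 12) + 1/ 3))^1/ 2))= 15327/ 101080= 0.15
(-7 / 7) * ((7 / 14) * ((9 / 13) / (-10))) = 9 / 260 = 0.03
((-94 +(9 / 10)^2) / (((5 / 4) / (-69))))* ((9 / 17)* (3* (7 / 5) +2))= 179400069 / 10625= 16884.71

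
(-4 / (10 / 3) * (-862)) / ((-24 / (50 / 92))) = -2155 / 92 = -23.42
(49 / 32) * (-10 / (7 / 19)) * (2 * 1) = -665 / 8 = -83.12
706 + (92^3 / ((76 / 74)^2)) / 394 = 183461586 / 71117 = 2579.71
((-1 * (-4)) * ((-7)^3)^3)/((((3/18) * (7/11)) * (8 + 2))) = -152190746.40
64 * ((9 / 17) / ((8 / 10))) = 720 / 17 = 42.35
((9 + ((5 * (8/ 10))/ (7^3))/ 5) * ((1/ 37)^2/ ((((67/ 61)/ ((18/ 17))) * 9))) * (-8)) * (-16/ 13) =241095424/ 34764392845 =0.01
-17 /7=-2.43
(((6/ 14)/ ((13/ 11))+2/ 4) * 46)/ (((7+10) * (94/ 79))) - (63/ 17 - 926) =134403435/ 145418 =924.26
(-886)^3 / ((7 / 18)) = -12519116208 / 7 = -1788445172.57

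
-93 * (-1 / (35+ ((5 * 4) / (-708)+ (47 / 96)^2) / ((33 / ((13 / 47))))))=78431265792 / 29518637663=2.66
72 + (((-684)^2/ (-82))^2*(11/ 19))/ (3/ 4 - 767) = -126354384504/ 5152265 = -24524.05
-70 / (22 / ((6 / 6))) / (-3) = 35 / 33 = 1.06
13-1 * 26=-13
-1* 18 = -18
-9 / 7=-1.29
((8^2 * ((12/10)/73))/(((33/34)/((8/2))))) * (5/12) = 4352/2409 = 1.81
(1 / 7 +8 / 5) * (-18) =-1098 / 35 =-31.37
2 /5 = 0.40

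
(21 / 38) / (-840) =-1 / 1520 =-0.00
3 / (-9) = -0.33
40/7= 5.71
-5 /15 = -1 /3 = -0.33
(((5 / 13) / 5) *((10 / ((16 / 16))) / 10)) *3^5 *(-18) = -4374 / 13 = -336.46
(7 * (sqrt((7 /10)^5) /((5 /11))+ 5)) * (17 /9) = 64141 * sqrt(70) /45000+ 595 /9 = 78.04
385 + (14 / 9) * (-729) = -749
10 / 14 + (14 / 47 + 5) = 1978 / 329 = 6.01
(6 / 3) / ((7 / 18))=36 / 7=5.14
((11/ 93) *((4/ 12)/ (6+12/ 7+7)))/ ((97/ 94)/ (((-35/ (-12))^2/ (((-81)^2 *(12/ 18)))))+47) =4433275/ 955621376217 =0.00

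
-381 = -381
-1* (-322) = 322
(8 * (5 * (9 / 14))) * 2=51.43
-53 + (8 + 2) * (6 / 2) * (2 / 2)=-23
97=97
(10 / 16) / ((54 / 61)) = 305 / 432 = 0.71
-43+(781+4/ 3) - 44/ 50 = 55384/ 75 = 738.45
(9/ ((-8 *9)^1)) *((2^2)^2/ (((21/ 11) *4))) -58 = -58.26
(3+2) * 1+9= 14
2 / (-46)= -1 / 23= -0.04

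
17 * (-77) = -1309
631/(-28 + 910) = 631/882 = 0.72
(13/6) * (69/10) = 299/20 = 14.95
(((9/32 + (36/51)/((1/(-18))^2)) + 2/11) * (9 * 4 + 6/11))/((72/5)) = 459401245/789888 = 581.60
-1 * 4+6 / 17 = -62 / 17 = -3.65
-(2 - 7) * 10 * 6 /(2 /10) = 1500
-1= -1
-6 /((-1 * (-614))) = -3 /307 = -0.01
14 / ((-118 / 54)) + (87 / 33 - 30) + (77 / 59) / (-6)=-132349 / 3894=-33.99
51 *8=408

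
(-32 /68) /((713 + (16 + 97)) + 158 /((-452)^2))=-817216 /1434419727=-0.00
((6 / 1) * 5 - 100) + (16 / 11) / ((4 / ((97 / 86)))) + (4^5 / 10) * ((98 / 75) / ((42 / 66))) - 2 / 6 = 8297493 / 59125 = 140.34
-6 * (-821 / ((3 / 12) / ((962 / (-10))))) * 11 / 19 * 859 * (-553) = 49523400254328 / 95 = 521298950045.56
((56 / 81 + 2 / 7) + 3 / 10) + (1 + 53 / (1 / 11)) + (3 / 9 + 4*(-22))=2821451 / 5670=497.61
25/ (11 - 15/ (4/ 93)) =-100/ 1351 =-0.07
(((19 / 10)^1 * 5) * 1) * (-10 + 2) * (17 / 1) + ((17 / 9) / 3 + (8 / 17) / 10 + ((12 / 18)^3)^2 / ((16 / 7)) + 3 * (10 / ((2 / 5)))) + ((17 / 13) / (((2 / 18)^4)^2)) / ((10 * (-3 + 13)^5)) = -186885318172999 / 161109000000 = -1159.99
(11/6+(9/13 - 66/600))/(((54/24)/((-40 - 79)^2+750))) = 10805887/675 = 16008.72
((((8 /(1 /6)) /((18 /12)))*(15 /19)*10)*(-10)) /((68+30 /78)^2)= -8112000 /15016099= -0.54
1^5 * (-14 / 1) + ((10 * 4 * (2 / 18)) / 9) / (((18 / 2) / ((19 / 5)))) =-10054 / 729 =-13.79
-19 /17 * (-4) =76 /17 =4.47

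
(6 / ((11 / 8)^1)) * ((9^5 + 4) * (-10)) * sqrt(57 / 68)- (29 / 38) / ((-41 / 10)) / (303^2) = 145 / 71519211- 14172720 * sqrt(969) / 187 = -2359247.42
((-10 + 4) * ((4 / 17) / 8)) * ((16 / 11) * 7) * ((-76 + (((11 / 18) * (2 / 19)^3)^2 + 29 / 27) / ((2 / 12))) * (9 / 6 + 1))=312.44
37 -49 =-12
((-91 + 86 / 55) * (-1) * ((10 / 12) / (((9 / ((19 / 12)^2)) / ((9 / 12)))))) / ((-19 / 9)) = -7.38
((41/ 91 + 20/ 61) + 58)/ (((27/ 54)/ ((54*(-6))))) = -211428792/ 5551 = -38088.42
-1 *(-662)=662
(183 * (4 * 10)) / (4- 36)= -915 / 4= -228.75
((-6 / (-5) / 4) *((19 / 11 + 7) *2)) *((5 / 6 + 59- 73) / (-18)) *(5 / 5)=632 / 165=3.83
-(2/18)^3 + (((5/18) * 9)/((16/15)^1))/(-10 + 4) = -18289/46656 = -0.39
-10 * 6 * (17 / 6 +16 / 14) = -1670 / 7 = -238.57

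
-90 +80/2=-50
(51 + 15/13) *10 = 6780/13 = 521.54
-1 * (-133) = 133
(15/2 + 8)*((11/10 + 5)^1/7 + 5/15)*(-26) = -101959/210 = -485.52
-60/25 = -12/5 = -2.40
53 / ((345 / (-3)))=-53 / 115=-0.46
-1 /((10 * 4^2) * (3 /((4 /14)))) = -1 /1680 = -0.00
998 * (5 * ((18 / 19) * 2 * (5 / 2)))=449100 / 19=23636.84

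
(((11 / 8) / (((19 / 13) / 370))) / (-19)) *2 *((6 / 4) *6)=-238095 / 722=-329.77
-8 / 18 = -4 / 9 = -0.44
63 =63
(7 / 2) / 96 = 7 / 192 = 0.04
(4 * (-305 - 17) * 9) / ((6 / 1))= -1932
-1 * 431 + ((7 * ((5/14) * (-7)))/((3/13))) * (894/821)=-421646/821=-513.58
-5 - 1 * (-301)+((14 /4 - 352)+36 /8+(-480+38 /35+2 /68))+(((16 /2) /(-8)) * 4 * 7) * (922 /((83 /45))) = -1434487219 /98770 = -14523.51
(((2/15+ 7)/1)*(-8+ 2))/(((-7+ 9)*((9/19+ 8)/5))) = -2033/161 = -12.63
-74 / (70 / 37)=-1369 / 35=-39.11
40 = 40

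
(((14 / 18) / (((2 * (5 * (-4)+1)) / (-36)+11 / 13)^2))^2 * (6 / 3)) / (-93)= -1209158496 / 1215630919375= -0.00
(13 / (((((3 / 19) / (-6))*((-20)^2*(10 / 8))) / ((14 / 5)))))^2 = 7.65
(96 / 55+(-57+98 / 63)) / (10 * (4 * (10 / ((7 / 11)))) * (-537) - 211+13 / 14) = 372134 / 2340627795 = 0.00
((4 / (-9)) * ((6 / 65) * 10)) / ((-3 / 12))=1.64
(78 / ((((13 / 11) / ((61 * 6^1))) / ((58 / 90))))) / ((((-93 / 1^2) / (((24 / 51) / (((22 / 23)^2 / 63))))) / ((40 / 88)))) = -157214568 / 63767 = -2465.45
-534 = -534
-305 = -305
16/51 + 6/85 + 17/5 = 3.78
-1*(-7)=7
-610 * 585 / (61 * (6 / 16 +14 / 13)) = -608400 / 151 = -4029.14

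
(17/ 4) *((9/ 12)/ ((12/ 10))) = 85/ 32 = 2.66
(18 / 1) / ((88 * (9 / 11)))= 1 / 4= 0.25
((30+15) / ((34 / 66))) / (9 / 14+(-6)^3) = -462 / 1139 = -0.41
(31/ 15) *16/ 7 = 496/ 105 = 4.72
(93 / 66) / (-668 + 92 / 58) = -899 / 425172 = -0.00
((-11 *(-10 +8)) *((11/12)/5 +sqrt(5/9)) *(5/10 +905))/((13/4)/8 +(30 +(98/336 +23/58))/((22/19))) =559222312/4120415 +203353568 *sqrt(5)/824083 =687.50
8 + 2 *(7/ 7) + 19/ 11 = 129/ 11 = 11.73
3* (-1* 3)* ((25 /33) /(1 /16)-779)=75921 /11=6901.91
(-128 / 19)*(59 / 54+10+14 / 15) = -207808 / 2565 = -81.02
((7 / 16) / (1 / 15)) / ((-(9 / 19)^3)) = -240065 / 3888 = -61.75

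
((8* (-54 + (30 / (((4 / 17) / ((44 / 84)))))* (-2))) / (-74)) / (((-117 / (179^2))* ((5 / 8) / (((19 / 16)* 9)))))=-122973358 / 1295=-94960.12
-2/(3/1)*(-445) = 890/3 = 296.67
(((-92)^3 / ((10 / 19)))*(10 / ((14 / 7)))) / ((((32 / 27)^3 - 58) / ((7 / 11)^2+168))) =1483503685535088 / 67085183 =22113730.92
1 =1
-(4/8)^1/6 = -1/12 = -0.08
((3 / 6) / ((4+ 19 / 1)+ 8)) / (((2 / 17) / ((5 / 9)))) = 85 / 1116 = 0.08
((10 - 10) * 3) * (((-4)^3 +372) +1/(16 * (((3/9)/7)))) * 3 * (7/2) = 0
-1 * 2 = -2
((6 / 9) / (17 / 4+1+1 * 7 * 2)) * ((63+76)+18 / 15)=5608 / 1155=4.86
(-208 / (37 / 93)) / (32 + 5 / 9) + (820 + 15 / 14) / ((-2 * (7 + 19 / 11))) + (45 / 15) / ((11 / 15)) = -18915035863 / 320546688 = -59.01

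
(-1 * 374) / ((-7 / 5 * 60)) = 187 / 42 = 4.45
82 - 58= 24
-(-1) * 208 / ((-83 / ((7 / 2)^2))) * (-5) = 153.49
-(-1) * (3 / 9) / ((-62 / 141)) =-47 / 62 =-0.76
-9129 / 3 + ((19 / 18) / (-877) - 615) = -57745207 / 15786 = -3658.00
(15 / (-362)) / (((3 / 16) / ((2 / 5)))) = -16 / 181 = -0.09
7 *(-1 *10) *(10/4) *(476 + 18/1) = -86450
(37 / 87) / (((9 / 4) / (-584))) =-86432 / 783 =-110.39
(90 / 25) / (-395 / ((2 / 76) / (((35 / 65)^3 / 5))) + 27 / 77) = -3045042 / 396132515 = -0.01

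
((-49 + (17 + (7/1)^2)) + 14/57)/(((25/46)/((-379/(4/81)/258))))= -77119299/81700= -943.93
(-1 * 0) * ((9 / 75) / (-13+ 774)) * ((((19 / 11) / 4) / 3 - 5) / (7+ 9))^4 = 0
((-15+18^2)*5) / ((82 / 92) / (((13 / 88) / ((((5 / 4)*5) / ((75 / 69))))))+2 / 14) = 28119 / 634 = 44.35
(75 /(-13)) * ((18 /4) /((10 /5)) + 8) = -3075 /52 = -59.13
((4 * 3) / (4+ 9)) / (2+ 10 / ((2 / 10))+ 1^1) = 12 / 689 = 0.02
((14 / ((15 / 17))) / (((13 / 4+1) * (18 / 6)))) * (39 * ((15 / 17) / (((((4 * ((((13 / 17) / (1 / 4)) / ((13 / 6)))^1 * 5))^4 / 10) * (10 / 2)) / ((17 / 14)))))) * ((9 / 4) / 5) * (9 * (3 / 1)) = 3257319 / 1638400000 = 0.00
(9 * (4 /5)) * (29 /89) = 1044 /445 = 2.35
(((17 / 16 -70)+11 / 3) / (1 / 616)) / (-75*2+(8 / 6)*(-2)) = 241241 / 916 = 263.36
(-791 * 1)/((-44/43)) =34013/44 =773.02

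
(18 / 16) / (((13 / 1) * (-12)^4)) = 1 / 239616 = 0.00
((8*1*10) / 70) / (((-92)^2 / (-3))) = -3 / 7406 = -0.00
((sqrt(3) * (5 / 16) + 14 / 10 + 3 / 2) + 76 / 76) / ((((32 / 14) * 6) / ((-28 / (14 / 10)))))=-91 / 16 - 175 * sqrt(3) / 384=-6.48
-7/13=-0.54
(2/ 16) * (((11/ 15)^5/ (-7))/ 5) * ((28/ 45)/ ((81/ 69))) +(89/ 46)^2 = 36537262938091/ 9761537812500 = 3.74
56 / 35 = 8 / 5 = 1.60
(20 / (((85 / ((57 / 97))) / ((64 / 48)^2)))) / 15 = 1216 / 74205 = 0.02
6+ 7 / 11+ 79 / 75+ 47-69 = -11806 / 825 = -14.31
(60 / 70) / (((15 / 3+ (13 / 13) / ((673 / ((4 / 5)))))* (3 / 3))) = 0.17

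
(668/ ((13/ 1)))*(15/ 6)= 1670/ 13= 128.46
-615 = -615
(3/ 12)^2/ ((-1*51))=-1/ 816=-0.00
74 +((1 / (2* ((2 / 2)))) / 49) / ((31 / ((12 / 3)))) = 112408 / 1519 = 74.00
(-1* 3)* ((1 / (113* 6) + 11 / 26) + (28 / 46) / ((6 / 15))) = -197278 / 33787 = -5.84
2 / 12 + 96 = 577 / 6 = 96.17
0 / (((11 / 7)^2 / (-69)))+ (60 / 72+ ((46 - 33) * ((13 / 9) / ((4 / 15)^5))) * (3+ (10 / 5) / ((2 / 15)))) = 385004405 / 1536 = 250653.91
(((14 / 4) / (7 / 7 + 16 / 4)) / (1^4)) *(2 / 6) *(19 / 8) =133 / 240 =0.55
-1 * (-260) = 260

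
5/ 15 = 1/ 3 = 0.33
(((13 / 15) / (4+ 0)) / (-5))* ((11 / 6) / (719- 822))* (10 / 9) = 0.00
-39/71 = -0.55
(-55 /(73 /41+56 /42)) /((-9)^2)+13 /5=123158 /51705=2.38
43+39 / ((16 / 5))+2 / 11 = 9745 / 176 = 55.37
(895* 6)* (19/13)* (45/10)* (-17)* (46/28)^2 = -4129001055/2548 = -1620487.07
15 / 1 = 15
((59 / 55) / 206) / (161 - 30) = 59 / 1484230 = 0.00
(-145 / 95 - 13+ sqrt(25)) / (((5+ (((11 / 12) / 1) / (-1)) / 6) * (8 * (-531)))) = 181 / 391229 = 0.00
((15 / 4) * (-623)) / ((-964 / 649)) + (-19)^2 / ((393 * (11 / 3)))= 8740920121 / 5556496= 1573.10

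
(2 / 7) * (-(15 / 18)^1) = -0.24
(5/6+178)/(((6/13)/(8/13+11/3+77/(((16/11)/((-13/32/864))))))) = 26269195657/15925248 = 1649.53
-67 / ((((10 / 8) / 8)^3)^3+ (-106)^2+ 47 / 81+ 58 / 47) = -8974442604326289408 / 1505270437901426061563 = -0.01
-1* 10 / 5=-2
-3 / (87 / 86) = -86 / 29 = -2.97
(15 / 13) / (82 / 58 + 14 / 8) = 1740 / 4771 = 0.36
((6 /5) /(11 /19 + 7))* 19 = 361 /120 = 3.01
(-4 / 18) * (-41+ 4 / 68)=9.10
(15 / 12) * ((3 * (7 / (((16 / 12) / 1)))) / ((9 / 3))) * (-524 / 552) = -4585 / 736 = -6.23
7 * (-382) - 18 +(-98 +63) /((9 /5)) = -24403 /9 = -2711.44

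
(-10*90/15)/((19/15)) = -900/19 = -47.37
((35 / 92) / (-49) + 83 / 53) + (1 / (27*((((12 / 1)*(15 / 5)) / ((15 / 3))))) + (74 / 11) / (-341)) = 24012926491 / 15555539538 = 1.54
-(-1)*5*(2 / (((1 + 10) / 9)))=8.18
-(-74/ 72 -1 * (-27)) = -935/ 36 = -25.97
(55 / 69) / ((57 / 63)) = 385 / 437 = 0.88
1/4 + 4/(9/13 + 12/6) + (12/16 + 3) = 192/35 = 5.49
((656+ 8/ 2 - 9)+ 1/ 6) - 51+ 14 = 3685/ 6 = 614.17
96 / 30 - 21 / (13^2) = 2599 / 845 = 3.08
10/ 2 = 5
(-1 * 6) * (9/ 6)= -9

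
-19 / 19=-1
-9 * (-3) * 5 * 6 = 810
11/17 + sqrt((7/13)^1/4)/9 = sqrt(91)/234 + 11/17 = 0.69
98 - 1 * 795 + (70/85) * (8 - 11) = -11891/17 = -699.47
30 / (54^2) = 5 / 486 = 0.01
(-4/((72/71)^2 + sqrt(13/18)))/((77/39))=-73380183552/11810071735 + 11892666708 *sqrt(26)/11810071735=-1.08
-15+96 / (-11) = -261 / 11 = -23.73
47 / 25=1.88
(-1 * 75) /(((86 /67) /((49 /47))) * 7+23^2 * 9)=-35175 /2236951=-0.02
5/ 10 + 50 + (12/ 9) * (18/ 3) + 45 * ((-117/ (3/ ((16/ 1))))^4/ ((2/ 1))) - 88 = 6822615121861/ 2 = 3411307560930.50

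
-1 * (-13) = 13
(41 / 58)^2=0.50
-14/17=-0.82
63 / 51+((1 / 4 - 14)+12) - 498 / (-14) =16687 / 476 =35.06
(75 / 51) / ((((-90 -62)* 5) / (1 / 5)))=-1 / 2584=-0.00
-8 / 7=-1.14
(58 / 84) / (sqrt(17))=29 * sqrt(17) / 714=0.17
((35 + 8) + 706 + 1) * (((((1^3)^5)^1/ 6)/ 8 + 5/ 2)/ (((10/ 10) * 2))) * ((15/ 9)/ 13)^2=378125/ 24336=15.54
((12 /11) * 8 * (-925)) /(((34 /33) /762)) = -101498400 /17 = -5970494.12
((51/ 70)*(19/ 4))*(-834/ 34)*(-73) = 1735137/ 280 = 6196.92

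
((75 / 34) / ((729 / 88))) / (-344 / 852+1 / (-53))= -4139300 / 6569667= -0.63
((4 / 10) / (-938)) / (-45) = 1 / 105525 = 0.00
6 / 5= 1.20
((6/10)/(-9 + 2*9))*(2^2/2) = 2/15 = 0.13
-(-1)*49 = 49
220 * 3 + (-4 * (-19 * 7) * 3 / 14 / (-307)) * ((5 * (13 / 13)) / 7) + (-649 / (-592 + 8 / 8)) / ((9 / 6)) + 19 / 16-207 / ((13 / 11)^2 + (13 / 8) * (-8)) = 538510497803 / 792516816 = 679.49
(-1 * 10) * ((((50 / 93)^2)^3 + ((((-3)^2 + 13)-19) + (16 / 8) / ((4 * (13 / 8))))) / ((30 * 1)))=-28023702888307 / 25232617154511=-1.11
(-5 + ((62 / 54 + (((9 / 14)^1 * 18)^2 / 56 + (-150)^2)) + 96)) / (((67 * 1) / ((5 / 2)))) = 8369921095 / 9927792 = 843.08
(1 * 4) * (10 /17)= 2.35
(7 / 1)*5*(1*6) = 210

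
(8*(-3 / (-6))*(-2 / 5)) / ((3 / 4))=-32 / 15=-2.13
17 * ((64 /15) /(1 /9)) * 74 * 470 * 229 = 5199303936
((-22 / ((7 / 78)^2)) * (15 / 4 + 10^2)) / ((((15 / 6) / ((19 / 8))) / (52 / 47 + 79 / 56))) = -174799213875 / 257936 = -677684.44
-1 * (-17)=17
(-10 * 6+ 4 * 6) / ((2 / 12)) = -216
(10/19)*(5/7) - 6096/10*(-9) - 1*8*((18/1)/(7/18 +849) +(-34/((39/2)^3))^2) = 196287281858192433074/35775718785682785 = 5486.61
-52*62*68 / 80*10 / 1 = -27404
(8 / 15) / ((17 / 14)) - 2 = -398 / 255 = -1.56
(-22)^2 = 484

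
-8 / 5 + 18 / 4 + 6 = 89 / 10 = 8.90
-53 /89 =-0.60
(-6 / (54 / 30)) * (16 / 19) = -160 / 57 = -2.81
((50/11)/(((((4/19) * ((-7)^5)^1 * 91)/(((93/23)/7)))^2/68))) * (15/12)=6634864125/5335776242348063512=0.00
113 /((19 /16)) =1808 /19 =95.16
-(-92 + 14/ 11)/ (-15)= -6.05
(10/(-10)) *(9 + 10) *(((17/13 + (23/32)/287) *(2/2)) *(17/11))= -50525921/1313312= -38.47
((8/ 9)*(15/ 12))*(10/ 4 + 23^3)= 40565/ 3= 13521.67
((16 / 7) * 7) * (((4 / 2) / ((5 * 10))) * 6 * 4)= 384 / 25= 15.36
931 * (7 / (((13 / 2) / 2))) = 26068 / 13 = 2005.23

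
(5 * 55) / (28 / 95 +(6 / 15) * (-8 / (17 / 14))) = -88825 / 756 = -117.49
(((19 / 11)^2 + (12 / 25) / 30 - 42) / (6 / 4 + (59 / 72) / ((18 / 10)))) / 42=-9101052 / 19163375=-0.47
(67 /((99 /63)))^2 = 219961 /121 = 1817.86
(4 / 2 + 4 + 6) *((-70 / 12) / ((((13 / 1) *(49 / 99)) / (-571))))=565290 / 91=6211.98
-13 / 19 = -0.68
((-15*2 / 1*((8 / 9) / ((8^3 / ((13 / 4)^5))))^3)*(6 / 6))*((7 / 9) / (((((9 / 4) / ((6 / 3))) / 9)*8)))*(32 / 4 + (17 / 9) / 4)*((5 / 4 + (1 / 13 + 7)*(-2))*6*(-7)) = -197421922232745557622275 / 7387029288794456064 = -26725.48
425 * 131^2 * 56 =408431800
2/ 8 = 1/ 4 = 0.25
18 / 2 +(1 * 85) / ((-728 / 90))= -549 / 364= -1.51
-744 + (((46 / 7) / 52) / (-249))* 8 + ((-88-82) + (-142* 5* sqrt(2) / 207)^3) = -20710418 / 22659-715822000* sqrt(2) / 8869743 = -1028.14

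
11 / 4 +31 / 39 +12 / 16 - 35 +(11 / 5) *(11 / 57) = -74793 / 2470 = -30.28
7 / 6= 1.17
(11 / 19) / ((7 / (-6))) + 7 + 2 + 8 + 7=3126 / 133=23.50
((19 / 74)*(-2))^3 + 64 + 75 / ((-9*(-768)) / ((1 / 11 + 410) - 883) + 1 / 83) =58.73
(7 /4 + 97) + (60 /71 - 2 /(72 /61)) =125117 /1278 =97.90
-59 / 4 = -14.75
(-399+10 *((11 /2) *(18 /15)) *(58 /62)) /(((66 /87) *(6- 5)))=-303195 /682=-444.57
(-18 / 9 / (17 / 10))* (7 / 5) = -28 / 17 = -1.65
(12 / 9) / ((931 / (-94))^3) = -3322336 / 2420863473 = -0.00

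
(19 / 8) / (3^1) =19 / 24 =0.79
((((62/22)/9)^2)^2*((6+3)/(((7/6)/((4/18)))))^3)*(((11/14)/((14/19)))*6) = 561500768/1811979477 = 0.31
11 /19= 0.58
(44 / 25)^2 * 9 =17424 / 625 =27.88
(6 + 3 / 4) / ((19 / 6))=81 / 38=2.13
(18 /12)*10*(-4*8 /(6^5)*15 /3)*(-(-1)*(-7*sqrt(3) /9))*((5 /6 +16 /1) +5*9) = 64925*sqrt(3) /4374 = 25.71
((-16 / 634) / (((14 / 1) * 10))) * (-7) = 2 / 1585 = 0.00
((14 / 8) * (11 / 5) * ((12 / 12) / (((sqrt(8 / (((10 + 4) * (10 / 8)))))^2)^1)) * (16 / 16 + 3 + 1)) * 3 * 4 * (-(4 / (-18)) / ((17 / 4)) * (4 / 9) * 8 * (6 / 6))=43120 / 459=93.94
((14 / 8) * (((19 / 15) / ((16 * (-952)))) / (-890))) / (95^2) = 1 / 55194240000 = 0.00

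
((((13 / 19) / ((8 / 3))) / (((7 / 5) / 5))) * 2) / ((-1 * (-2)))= 975 / 1064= 0.92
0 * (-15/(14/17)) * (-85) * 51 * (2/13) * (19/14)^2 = 0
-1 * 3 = -3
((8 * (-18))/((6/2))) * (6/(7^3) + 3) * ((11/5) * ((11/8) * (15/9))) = -250470/343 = -730.23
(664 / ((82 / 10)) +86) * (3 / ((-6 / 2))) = -6846 / 41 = -166.98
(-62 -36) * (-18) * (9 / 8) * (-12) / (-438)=3969 / 73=54.37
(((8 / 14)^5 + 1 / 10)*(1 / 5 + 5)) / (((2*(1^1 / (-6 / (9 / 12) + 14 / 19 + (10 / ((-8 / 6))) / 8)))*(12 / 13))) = -3798453633 / 1021865600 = -3.72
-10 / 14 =-5 / 7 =-0.71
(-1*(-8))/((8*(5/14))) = 14/5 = 2.80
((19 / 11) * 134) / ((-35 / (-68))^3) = 1697.42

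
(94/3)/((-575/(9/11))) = -282/6325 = -0.04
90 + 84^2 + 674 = 7820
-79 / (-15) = 79 / 15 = 5.27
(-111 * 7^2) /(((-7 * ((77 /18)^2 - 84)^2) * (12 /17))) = 16507476 /64733767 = 0.26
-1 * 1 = -1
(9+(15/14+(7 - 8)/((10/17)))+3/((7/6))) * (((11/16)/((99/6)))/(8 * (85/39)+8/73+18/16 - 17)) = 363467/1331645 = 0.27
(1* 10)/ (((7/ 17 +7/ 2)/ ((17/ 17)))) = 340/ 133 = 2.56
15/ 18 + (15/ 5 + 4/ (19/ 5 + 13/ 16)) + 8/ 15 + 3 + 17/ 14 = 122023/ 12915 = 9.45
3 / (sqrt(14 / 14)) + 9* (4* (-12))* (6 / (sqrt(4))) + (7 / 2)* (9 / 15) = -12909 / 10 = -1290.90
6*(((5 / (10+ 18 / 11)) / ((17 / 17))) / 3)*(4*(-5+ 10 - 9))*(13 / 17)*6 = -63.09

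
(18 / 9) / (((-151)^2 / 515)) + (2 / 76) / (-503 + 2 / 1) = 19586339 / 434085438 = 0.05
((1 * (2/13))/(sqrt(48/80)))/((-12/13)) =-sqrt(15)/18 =-0.22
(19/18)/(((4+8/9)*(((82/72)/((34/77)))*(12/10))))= 4845/69454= 0.07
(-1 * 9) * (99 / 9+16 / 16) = -108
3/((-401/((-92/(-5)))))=-276/2005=-0.14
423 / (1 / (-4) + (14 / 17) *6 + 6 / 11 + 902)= 316404 / 678613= 0.47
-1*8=-8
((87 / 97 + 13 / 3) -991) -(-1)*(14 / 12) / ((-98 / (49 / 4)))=-1530141 / 1552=-985.92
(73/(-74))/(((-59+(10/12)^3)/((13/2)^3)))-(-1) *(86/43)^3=11800735/933806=12.64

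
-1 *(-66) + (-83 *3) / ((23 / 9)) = -723 / 23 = -31.43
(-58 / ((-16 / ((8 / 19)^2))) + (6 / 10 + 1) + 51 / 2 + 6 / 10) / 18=102317 / 64980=1.57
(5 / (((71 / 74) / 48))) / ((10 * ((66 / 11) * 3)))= 296 / 213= 1.39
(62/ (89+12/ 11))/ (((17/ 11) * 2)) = 0.22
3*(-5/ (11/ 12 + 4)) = -180/ 59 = -3.05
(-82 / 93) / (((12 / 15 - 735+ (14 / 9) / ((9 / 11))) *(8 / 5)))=27675 / 36776044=0.00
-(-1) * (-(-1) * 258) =258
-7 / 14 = -1 / 2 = -0.50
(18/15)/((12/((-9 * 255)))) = -459/2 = -229.50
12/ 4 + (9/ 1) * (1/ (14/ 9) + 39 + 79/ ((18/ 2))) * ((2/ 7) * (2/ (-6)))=-38.50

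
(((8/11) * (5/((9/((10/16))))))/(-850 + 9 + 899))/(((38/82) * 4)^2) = 42025/33165792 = 0.00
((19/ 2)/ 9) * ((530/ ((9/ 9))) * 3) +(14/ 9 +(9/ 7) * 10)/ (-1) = 1663.92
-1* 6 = -6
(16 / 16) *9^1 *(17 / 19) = 153 / 19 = 8.05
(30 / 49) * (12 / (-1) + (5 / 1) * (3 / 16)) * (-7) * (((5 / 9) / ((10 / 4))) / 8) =295 / 224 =1.32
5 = 5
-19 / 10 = -1.90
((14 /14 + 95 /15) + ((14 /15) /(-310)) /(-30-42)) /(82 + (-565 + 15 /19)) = -23324533 /1533718800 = -0.02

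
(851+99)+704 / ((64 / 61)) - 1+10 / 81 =131230 / 81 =1620.12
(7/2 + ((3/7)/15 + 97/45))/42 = 3581/26460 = 0.14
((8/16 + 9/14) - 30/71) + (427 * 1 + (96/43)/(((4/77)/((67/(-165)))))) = 43839311/106855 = 410.27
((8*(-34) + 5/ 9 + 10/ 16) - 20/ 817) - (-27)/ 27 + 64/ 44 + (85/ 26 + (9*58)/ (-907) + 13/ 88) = -253250804990/ 953691453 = -265.55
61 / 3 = 20.33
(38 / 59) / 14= 19 / 413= 0.05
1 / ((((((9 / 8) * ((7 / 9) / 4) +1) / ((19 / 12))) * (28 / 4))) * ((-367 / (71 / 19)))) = -568 / 300573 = -0.00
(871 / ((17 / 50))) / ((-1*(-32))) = 21775 / 272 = 80.06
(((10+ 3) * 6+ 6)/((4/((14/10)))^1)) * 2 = 294/5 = 58.80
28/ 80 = 7/ 20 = 0.35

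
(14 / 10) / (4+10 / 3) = 21 / 110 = 0.19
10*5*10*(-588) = -294000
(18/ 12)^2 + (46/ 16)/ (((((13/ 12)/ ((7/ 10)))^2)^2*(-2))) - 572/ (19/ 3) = -119814185913/ 1356647500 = -88.32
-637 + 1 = -636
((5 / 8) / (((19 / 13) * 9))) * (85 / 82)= 5525 / 112176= 0.05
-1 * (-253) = 253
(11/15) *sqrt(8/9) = 22 *sqrt(2)/45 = 0.69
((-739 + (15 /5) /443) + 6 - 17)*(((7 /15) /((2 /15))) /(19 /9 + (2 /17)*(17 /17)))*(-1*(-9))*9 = -28822759497 /302126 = -95399.80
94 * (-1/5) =-94/5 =-18.80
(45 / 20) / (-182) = -9 / 728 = -0.01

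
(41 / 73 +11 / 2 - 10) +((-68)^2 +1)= 674675 / 146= 4621.06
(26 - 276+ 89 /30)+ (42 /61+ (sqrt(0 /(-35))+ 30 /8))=-242.59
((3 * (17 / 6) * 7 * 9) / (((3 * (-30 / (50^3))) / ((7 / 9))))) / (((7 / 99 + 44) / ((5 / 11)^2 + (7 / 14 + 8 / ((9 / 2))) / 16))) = -31656603125 / 6910992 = -4580.62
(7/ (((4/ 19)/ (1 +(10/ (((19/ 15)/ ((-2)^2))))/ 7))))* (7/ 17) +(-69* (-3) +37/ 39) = 751589/ 2652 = 283.40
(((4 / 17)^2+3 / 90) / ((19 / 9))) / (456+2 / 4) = 2307 / 25066415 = 0.00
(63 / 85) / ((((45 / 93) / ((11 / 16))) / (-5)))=-7161 / 1360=-5.27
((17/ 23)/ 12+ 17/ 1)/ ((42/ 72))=4709/ 161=29.25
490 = 490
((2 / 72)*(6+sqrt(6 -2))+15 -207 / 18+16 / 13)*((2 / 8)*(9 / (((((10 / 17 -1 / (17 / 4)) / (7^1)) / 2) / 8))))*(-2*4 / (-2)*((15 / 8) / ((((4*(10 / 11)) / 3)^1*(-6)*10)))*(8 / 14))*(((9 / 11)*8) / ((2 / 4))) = -177327 / 65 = -2728.11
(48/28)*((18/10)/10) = 54/175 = 0.31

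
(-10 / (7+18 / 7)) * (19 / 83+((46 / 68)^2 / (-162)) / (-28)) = -498363055 / 2082839184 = -0.24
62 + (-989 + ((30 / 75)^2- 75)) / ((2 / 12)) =-158026 / 25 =-6321.04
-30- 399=-429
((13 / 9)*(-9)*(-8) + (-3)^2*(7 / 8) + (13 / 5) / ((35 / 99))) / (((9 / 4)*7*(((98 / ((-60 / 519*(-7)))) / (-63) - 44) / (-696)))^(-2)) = 19959048266983 / 155013120000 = 128.76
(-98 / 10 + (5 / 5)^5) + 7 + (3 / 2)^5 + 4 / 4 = 1087 / 160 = 6.79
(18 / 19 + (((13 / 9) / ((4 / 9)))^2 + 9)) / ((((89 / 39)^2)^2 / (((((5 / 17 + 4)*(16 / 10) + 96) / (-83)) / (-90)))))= 350350332579 / 33641134779380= 0.01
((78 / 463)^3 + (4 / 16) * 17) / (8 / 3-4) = -5067589821 / 1588045552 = -3.19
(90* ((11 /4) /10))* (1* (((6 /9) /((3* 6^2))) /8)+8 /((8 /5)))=71291 /576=123.77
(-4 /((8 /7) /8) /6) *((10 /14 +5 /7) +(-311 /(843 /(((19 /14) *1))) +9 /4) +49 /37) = -3932003 /187146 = -21.01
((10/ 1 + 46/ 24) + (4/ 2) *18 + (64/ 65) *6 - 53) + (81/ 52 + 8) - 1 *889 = -342661/ 390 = -878.62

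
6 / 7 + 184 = 1294 / 7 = 184.86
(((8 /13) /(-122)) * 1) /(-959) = 4 /760487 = 0.00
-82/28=-41/14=-2.93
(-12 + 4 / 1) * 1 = -8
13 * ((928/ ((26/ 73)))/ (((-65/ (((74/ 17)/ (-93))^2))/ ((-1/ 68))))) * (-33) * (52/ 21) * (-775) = 10201568960/ 9595089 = 1063.21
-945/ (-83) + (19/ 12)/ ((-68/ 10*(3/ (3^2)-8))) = 2963845/ 259624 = 11.42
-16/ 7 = -2.29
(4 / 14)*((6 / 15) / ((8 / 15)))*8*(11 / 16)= 33 / 28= 1.18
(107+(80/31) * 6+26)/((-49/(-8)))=36824/1519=24.24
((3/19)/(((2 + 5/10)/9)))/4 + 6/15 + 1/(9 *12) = 5657/10260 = 0.55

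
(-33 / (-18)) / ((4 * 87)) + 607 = 1267427 / 2088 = 607.01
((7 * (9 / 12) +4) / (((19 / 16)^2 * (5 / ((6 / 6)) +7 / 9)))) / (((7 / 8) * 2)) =21312 / 32851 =0.65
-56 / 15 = -3.73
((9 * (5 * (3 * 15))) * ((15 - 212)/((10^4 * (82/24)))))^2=2291632641/16810000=136.33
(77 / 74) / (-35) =-11 / 370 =-0.03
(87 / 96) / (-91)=-29 / 2912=-0.01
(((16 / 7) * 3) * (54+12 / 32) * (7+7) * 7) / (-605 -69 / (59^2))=-63597870 / 1053037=-60.39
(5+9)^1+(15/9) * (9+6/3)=97/3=32.33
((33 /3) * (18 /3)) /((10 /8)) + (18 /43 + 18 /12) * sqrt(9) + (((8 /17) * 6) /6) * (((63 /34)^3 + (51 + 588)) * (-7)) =-74246586771 /35914030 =-2067.34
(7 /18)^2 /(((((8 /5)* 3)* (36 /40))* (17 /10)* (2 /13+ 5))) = 79625 /19927944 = 0.00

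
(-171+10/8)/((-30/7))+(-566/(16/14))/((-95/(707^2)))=2605831.37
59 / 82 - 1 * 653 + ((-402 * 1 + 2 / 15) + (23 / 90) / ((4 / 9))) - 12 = -1048523 / 984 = -1065.57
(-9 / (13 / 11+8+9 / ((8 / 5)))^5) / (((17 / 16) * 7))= -759933960192 / 446960392732382417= -0.00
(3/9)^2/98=1/882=0.00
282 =282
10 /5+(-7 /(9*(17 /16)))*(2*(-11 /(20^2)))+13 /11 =135569 /42075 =3.22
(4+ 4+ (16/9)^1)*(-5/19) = -440/171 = -2.57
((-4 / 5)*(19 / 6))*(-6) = 76 / 5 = 15.20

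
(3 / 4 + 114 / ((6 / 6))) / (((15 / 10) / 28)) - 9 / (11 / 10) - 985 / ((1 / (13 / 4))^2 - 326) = 1294621931 / 605858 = 2136.84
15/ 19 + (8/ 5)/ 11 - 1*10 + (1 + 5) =-3203/ 1045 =-3.07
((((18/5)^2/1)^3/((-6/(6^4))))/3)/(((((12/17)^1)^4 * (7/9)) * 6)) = -14795494587/109375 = -135273.09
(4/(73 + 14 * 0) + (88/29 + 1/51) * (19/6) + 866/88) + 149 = 2402356739/14251644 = 168.57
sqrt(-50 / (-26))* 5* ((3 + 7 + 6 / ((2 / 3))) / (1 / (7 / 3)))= 3325* sqrt(13) / 39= 307.40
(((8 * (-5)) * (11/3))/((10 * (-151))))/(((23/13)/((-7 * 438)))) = -584584/3473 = -168.32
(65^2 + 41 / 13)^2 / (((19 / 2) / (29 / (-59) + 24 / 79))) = -353270.12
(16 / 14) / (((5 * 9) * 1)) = 8 / 315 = 0.03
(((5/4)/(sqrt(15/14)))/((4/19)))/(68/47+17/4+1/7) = 6251 * sqrt(210)/92220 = 0.98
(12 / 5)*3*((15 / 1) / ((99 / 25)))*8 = 2400 / 11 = 218.18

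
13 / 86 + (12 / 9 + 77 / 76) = 24487 / 9804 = 2.50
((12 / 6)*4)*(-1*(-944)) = 7552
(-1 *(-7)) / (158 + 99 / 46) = 322 / 7367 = 0.04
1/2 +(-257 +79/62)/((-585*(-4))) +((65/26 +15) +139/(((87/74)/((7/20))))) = 27708089/467480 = 59.27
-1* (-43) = 43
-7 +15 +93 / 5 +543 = 2848 / 5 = 569.60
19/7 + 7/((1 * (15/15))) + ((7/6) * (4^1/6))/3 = 1885/189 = 9.97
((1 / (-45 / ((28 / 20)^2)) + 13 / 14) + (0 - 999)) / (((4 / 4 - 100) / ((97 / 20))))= 1524870167 / 31185000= 48.90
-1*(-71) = 71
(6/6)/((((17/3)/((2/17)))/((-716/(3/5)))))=-7160/289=-24.78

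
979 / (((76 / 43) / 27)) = 1136619 / 76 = 14955.51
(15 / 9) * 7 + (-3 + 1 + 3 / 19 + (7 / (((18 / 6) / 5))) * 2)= 630 / 19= 33.16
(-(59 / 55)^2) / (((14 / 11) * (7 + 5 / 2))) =-3481 / 36575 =-0.10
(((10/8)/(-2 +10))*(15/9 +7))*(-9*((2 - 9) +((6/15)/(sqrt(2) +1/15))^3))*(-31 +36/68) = -32016319448295/12310563464 +9265899825*sqrt(2)/1538820433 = -2592.20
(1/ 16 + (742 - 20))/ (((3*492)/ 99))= 127083/ 2624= 48.43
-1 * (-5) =5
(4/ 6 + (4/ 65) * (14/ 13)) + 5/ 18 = 15373/ 15210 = 1.01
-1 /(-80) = 1 /80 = 0.01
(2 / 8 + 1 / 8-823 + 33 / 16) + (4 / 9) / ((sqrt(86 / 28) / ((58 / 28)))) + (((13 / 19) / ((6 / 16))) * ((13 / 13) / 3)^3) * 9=-2243395 / 2736 + 58 * sqrt(602) / 2709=-819.43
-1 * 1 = -1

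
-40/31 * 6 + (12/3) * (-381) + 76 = -45128/31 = -1455.74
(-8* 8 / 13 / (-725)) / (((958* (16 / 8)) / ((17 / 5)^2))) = 4624 / 112864375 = 0.00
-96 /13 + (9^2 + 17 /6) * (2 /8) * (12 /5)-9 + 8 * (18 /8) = 6749 /130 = 51.92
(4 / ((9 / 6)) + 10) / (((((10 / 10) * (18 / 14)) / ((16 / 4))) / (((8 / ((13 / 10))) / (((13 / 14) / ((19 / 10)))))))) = 2264192 / 4563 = 496.21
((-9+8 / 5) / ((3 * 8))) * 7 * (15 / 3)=-259 / 24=-10.79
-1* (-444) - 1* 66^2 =-3912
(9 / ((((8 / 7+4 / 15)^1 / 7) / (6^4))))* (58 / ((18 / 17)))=117403020 / 37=3173054.59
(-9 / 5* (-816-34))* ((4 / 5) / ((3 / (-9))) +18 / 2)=10098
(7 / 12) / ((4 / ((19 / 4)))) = 133 / 192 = 0.69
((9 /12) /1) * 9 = 27 /4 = 6.75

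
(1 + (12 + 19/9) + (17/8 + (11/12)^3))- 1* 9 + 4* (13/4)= 38027/1728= 22.01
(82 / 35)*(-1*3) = -246 / 35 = -7.03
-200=-200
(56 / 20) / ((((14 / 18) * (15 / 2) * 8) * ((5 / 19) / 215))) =2451 / 50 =49.02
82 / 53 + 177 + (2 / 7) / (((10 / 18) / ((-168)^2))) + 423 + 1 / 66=264392173 / 17490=15116.76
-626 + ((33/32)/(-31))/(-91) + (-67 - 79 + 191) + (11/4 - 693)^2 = 475864.06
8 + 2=10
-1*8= -8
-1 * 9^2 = -81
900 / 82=450 / 41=10.98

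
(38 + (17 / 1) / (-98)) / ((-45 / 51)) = -63019 / 1470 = -42.87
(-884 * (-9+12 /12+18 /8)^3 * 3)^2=65071987691841 /256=254187451921.25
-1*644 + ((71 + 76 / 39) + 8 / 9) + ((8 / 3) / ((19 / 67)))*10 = -1058431 / 2223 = -476.13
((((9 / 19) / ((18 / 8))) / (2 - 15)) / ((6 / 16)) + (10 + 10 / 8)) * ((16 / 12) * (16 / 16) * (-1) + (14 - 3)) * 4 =963293 / 2223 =433.33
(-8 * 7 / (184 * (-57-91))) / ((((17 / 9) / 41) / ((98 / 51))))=42189 / 491878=0.09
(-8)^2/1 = 64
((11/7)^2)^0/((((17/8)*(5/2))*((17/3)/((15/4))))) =36/289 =0.12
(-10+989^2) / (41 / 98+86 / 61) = 1949049186 / 3643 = 535012.13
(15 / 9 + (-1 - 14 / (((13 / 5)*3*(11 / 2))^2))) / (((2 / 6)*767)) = 121294 / 47053149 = 0.00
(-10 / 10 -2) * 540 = -1620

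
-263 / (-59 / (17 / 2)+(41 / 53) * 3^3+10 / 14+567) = -1658741 / 3668529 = -0.45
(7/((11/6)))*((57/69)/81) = 266/6831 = 0.04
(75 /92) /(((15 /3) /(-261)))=-3915 /92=-42.55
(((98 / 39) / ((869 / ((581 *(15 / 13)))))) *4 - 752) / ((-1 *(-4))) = -27325178 / 146861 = -186.06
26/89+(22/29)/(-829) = 623108/2139649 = 0.29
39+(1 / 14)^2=7645 / 196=39.01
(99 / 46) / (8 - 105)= -99 / 4462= -0.02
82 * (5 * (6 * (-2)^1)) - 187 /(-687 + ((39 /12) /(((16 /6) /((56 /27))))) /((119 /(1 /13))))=-2068465116 /420443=-4919.73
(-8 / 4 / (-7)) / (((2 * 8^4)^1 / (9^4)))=6561 / 28672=0.23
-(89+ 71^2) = -5130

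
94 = 94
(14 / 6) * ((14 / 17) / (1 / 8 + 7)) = 784 / 2907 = 0.27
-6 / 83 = -0.07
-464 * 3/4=-348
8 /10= 4 /5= 0.80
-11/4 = -2.75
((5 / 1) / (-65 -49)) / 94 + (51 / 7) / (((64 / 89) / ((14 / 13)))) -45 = -34.09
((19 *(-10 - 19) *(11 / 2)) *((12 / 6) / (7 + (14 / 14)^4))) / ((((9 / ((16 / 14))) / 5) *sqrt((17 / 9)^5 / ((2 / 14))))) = -818235 *sqrt(119) / 240737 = -37.08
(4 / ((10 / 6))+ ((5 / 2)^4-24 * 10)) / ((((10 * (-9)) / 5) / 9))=15883 / 160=99.27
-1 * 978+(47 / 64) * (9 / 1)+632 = -21721 / 64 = -339.39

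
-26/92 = -13/46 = -0.28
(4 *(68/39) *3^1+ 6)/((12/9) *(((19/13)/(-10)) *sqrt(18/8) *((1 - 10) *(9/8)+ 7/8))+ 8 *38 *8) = 7000/633023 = 0.01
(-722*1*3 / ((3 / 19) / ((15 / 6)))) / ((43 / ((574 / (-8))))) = 9842665 / 172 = 57224.80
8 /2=4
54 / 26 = 27 / 13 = 2.08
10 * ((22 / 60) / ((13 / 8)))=88 / 39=2.26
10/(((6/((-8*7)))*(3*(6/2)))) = -280/27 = -10.37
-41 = -41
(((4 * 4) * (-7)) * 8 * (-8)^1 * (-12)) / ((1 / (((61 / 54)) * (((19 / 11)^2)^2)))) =-113965193216 / 131769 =-864886.23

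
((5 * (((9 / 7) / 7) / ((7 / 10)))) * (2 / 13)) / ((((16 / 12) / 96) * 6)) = 10800 / 4459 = 2.42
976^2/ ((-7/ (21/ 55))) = -2857728/ 55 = -51958.69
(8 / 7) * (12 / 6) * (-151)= -2416 / 7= -345.14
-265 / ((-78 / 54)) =2385 / 13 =183.46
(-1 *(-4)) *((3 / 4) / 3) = 1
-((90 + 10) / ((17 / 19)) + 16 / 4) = -1968 / 17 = -115.76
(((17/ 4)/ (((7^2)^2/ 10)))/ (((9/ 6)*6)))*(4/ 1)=170/ 21609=0.01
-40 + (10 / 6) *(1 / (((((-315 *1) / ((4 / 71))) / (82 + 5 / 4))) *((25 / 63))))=-71111 / 1775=-40.06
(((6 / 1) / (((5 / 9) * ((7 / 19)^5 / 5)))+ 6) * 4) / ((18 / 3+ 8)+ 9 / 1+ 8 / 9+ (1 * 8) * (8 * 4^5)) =4817166768 / 9916785473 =0.49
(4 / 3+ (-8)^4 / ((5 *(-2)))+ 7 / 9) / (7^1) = -18337 / 315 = -58.21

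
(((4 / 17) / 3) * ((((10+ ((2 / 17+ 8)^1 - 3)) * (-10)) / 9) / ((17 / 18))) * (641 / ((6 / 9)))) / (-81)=16.56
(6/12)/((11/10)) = 5/11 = 0.45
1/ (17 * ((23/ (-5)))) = -5/ 391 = -0.01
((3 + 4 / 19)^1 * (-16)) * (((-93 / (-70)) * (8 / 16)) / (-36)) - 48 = -93869 / 1995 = -47.05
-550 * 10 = -5500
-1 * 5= -5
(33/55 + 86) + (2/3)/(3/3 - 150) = 193541/2235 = 86.60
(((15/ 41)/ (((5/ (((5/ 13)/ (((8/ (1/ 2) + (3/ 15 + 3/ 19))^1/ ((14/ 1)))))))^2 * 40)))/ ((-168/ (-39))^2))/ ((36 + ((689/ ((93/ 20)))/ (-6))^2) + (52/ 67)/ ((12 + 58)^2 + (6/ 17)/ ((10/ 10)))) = 0.00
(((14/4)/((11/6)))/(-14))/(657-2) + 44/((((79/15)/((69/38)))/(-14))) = -4593624303/21629410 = -212.38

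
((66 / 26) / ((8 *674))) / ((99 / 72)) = 3 / 8762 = 0.00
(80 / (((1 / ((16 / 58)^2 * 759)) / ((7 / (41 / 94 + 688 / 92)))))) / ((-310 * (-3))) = 1960397824 / 446100881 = 4.39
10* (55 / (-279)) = -550 / 279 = -1.97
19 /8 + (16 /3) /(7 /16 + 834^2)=634349519 /267093672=2.38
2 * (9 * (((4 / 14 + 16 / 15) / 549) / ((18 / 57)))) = 2698 / 19215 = 0.14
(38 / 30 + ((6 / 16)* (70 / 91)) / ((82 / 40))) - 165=-1307923 / 7995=-163.59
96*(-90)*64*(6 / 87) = -38135.17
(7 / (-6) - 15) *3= -97 / 2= -48.50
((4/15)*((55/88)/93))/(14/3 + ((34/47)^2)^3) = 10779215329/28931077580844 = 0.00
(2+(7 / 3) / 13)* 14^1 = 1190 / 39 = 30.51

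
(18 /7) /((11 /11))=18 /7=2.57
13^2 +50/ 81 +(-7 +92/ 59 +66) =1100014/ 4779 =230.18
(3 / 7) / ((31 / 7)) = 3 / 31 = 0.10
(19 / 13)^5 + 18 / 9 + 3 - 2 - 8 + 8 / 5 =6068514 / 1856465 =3.27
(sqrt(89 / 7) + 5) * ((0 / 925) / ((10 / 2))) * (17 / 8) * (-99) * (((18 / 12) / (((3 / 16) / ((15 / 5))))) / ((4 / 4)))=0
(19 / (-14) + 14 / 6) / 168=41 / 7056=0.01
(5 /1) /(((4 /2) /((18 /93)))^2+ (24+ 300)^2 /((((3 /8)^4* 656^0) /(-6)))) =-45 /286653503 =-0.00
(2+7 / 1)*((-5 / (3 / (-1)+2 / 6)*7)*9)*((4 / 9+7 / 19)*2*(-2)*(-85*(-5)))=-1469101.97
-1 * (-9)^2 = -81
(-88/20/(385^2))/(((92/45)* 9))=-1/619850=-0.00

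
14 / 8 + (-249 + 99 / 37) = -36197 / 148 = -244.57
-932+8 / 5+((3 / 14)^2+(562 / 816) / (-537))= -49940099023 / 53678520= -930.36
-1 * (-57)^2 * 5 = -16245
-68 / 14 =-34 / 7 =-4.86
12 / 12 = 1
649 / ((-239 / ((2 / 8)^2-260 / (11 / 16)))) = 3926391 / 3824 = 1026.78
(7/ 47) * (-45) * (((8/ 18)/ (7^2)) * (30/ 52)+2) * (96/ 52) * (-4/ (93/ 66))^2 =-10683002880/ 53432561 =-199.93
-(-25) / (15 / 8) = 40 / 3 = 13.33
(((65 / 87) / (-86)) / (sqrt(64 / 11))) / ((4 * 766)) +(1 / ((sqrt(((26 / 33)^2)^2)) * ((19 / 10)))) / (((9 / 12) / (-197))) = -715110 / 3211-65 * sqrt(11) / 183398784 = -222.71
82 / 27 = 3.04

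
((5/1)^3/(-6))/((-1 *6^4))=125/7776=0.02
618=618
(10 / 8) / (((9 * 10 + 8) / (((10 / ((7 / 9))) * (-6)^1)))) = -675 / 686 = -0.98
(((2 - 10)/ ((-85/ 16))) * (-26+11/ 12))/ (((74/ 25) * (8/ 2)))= -6020/ 1887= -3.19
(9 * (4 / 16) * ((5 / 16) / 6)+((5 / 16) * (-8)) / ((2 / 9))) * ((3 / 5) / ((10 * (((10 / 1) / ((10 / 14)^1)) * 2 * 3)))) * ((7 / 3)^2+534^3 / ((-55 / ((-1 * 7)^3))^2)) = -437633019278413 / 9292800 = -47093773.60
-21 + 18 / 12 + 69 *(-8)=-1143 / 2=-571.50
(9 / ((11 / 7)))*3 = 189 / 11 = 17.18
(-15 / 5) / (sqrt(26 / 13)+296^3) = -38901504 / 336294891880447+3 * sqrt(2) / 672589783760894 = -0.00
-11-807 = -818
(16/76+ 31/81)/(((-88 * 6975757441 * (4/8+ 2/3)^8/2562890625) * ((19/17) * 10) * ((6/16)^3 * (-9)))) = 116173440000000/853953006074115353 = 0.00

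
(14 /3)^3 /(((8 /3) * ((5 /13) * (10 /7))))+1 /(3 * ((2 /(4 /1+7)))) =71.20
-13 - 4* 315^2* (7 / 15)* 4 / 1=-740893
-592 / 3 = -197.33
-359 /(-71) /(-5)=-359 /355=-1.01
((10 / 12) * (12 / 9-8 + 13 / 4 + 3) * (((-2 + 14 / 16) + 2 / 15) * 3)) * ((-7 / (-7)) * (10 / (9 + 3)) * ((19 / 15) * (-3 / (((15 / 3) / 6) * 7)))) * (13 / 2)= -4199 / 1152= -3.64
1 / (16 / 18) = 9 / 8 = 1.12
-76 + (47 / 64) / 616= -2996177 / 39424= -76.00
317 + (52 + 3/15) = 1846/5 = 369.20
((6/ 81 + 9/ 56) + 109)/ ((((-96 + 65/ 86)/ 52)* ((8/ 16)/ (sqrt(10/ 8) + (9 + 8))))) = -2161.06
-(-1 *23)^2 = -529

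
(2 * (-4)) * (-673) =5384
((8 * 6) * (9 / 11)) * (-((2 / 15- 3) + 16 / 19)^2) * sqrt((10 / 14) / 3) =-5326864 * sqrt(105) / 694925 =-78.55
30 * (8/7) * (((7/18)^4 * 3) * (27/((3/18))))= 3430/9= 381.11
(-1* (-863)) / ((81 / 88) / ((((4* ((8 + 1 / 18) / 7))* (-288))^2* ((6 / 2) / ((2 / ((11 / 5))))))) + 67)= 7194193346560 / 558529496363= 12.88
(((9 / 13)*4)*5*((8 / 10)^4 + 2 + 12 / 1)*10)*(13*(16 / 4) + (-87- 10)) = -5835888 / 65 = -89782.89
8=8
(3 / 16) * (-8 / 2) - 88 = -88.75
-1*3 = -3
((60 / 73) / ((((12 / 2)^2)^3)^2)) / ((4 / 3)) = 5 / 17656123392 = 0.00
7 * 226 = 1582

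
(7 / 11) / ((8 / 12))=21 / 22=0.95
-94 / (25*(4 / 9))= -8.46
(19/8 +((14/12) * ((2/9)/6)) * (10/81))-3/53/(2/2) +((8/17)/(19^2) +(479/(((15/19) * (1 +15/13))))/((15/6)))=115.00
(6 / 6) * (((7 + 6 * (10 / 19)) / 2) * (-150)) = -14475 / 19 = -761.84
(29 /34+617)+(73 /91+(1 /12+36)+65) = 13361225 /18564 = 719.74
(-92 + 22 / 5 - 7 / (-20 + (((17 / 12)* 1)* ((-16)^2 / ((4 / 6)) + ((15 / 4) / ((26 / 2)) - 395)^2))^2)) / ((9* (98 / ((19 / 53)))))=-71489980908949407508603 / 2007853068712024786183995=-0.04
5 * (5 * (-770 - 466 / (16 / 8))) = -25075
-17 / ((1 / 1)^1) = -17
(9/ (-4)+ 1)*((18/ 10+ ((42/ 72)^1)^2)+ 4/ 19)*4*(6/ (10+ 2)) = -32159/ 5472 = -5.88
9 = 9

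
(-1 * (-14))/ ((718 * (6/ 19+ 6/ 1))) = 133/ 43080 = 0.00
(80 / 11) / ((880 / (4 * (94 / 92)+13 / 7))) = 87 / 1771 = 0.05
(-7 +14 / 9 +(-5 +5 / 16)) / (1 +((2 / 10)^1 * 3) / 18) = -9.81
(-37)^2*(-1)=-1369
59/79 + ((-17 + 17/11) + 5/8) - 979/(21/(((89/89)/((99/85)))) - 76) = 149597637/30456712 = 4.91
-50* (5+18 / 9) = -350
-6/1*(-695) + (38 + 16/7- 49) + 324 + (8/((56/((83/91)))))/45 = 128570798/28665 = 4485.29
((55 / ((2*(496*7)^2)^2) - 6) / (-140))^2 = 12163546380071388293037944736721 / 6622375251372409163018927708569600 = 0.00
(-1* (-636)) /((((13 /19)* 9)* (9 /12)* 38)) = 424 /117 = 3.62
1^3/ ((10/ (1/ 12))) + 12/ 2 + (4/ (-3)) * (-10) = 2321/ 120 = 19.34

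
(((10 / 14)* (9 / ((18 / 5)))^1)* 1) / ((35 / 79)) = 395 / 98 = 4.03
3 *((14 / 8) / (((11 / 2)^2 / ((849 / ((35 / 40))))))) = 20376 / 121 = 168.40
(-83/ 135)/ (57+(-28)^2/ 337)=-27971/ 2699055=-0.01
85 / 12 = 7.08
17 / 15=1.13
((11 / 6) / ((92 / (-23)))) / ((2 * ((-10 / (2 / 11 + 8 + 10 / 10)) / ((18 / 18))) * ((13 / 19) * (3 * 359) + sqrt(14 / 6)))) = 26867919 / 94093036160 -36461 * sqrt(21) / 282279108480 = 0.00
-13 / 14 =-0.93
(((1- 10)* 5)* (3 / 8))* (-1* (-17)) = -2295 / 8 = -286.88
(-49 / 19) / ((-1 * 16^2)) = 49 / 4864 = 0.01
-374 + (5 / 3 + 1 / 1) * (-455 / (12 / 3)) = -2032 / 3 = -677.33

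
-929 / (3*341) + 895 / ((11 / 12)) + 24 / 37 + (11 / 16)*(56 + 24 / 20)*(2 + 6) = 1290.70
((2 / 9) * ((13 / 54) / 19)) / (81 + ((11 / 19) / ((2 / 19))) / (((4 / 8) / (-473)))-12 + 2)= -13 / 23694444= -0.00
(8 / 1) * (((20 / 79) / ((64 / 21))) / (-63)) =-5 / 474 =-0.01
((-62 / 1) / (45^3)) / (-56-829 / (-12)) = -248 / 4768875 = -0.00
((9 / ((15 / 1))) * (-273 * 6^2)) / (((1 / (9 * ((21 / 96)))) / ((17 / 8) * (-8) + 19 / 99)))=10732176 / 55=195130.47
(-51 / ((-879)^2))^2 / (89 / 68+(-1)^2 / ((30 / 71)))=98260 / 82890961358847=0.00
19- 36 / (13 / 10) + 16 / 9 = -809 / 117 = -6.91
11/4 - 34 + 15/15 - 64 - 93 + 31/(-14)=-5305/28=-189.46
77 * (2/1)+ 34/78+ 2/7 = 42239/273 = 154.72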